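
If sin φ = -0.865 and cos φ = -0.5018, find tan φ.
tan φ = sin φ / cos φ = 1.724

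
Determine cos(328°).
cos(328°) = 0.848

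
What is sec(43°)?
sec(43°) = 1.367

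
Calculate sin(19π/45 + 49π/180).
sin(19π/45 + 49π/180) = sin 19π/45 cos 49π/180 + cos 19π/45 sin 49π/180 = 0.8192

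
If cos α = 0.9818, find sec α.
sec α = 1/cos α = 1.019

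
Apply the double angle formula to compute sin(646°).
sin(646°) = 2 sin 323° cos 323° = -0.9613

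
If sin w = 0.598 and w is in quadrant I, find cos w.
cos w = 0.8015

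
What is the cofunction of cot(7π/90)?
cot(7π/90) = tan(π/2 - 7π/90) = tan(19π/45)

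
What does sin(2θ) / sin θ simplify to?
sin(2θ) / sin θ = 2 cos θ (using Double angle)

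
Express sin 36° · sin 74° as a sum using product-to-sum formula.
sin 36° sin 74° = (1/2)[cos(36°-74°) - cos(36°+74°)]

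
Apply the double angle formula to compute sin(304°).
sin(304°) = 2 sin 152° cos 152° = -0.829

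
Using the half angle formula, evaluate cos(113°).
cos(113°) = -√((1 + cos 226°)/2) = -0.3907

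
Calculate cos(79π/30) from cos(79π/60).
cos(79π/30) = cos²79π/60 - sin²79π/60 = -0.4067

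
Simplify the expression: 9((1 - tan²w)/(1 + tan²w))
9((1 - tan²w)/(1 + tan²w)) = 9(cos(2w)) (using Double angle)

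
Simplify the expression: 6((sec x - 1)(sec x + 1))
6((sec x - 1)(sec x + 1)) = 6(tan²x) (using Diff. of squares)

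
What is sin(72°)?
sin(72°) = 0.9511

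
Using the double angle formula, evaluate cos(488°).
cos(488°) = 1 - 2sin²244° = -0.6157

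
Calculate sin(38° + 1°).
sin(38° + 1°) = sin 38° cos 1° + cos 38° sin 1° = 0.6293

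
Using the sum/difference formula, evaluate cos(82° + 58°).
cos(82° + 58°) = cos 82° cos 58° - sin 82° sin 58° = -0.766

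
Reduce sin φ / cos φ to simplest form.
sin φ / cos φ = tan φ (using Quotient identity)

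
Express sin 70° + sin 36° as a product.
sin 70° + sin 36° = 2 sin(53°) cos(17°)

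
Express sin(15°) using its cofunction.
sin(15°) = cos(90° - 15°) = cos(75°)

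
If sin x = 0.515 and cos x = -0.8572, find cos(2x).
cos(2x) = cos²x - sin²x = 0.4696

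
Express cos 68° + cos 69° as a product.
cos 68° + cos 69° = 2 cos(68.5°) cos(-0.5°)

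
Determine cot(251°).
cot(251°) = 0.3443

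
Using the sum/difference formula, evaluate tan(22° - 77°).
tan(22° - 77°) = (tan 22° - tan 77°)/(1 + tan 22° tan 77°) = -1.428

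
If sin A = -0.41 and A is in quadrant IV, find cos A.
cos A = 0.9121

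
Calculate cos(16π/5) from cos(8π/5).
cos(16π/5) = cos²8π/5 - sin²8π/5 = -0.809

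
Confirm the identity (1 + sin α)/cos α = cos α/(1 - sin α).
LHS = (1 + sin α)(1 - sin α) / (cos α(1 - sin α)) = (1 - sin²α) / (cos α(1 - sin α)) = cos²α / (cos α(1 - sin α)) = cos α/(1 - sin α) = RHS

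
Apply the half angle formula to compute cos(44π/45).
cos(44π/45) = -√((1 + cos 88π/45)/2) = -0.9976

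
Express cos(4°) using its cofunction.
cos(4°) = sin(90° - 4°) = sin(86°)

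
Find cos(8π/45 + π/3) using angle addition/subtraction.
cos(8π/45 + π/3) = cos 8π/45 cos π/3 - sin 8π/45 sin π/3 = -0.0349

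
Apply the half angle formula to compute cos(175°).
cos(175°) = -√((1 + cos 350°)/2) = -0.9962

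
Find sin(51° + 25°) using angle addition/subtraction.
sin(51° + 25°) = sin 51° cos 25° + cos 51° sin 25° = 0.9703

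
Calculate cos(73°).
cos(73°) = 0.2924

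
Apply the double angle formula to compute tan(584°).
tan(584°) = 2 tan 292° / (1 - tan²292°) = 0.9657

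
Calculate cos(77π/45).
cos(77π/45) = 0.6157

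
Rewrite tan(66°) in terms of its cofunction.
tan(66°) = cot(90° - 66°) = cot(24°)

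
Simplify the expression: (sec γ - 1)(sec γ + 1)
(sec γ - 1)(sec γ + 1) = tan²γ (using Diff. of squares)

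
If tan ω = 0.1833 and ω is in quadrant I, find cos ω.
cos ω = 0.9836 (using tan²ω + 1 = sec²ω)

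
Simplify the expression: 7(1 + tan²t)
7(1 + tan²t) = 7(sec²t) (using Pythagorean identity)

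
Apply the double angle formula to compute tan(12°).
tan(12°) = 2 tan 6° / (1 - tan²6°) = 0.2126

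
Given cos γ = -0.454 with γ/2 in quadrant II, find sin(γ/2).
sin(γ/2) = ±√((1 - cos γ)/2); positive since γ/2 ∈ QII, so sin(γ/2) = 0.8526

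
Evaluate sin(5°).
sin(5°) = 0.08716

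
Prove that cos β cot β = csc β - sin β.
RHS = 1/sin β - sin β = (1 - sin²β)/sin β = cos²β/sin β = cos β · (cos β/sin β) = cos β cot β = LHS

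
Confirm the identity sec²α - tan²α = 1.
LHS = 1/cos²α - sin²α/cos²α = (1 - sin²α)/cos²α = cos²α/cos²α = 1 = RHS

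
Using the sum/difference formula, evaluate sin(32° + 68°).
sin(32° + 68°) = sin 32° cos 68° + cos 32° sin 68° = 0.9848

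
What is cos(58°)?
cos(58°) = 0.5299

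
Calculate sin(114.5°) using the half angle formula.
sin(114.5°) = √((1 - cos 229°)/2) = 0.91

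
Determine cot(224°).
cot(224°) = 1.036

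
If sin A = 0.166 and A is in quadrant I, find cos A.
cos A = 0.9861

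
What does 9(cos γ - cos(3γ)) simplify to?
9(cos γ - cos(3γ)) = 9(2 sin(2γ) sin γ) (using Sum-to-product)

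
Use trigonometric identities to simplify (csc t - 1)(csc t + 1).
(csc t - 1)(csc t + 1) = cot²t (using Diff. of squares)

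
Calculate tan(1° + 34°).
tan(1° + 34°) = (tan 1° + tan 34°)/(1 - tan 1° tan 34°) = 0.7002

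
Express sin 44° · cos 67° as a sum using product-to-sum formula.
sin 44° cos 67° = (1/2)[sin(44°+67°) + sin(44°-67°)]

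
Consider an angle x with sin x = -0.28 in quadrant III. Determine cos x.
cos x = ±√(1 - sin²x) = -0.96 (negative in QIII)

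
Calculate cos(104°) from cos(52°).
cos(104°) = 2cos²52° - 1 = -0.2419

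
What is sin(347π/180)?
sin(347π/180) = -0.225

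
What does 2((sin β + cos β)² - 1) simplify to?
2((sin β + cos β)² - 1) = 2(sin(2β)) (using Pythagorean + double angle)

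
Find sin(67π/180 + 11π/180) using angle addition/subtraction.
sin(67π/180 + 11π/180) = sin 67π/180 cos 11π/180 + cos 67π/180 sin 11π/180 = 0.9781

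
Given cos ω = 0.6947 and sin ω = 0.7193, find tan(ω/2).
tan(ω/2) = sin ω / (1 + cos ω) = 0.4244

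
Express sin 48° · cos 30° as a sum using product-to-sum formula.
sin 48° cos 30° = (1/2)[sin(48°+30°) + sin(48°-30°)]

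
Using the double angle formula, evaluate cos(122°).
cos(122°) = 2cos²61° - 1 = -0.5299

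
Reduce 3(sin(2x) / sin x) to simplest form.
3(sin(2x) / sin x) = 3(2 cos x) (using Double angle)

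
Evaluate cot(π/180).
cot(π/180) = 57.29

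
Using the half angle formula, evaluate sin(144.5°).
sin(144.5°) = √((1 - cos 289°)/2) = 0.5807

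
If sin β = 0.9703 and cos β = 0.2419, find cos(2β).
cos(2β) = cos²β - sin²β = -0.883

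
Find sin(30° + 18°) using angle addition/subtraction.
sin(30° + 18°) = sin 30° cos 18° + cos 30° sin 18° = 0.7431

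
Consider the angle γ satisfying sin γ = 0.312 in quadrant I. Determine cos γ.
cos γ = √(1 - sin²γ) = 0.9501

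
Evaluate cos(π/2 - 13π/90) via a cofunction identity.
cos(π/2 - 13π/90) = sin(13π/90) = 0.4384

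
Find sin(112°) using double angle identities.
sin(112°) = 2 sin 56° cos 56° = 0.9272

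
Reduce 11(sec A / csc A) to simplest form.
11(sec A / csc A) = 11(tan A) (using Reciprocal identities)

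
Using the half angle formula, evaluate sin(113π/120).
sin(113π/120) = √((1 - cos 113π/60)/2) = 0.1822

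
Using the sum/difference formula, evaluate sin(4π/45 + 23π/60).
sin(4π/45 + 23π/60) = sin 4π/45 cos 23π/60 + cos 4π/45 sin 23π/60 = 0.9962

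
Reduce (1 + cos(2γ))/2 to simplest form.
(1 + cos(2γ))/2 = cos²γ (using Power reduction)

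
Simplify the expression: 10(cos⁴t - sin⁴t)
10(cos⁴t - sin⁴t) = 10(cos(2t)) (using Factoring + double angle)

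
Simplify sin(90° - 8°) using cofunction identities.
sin(90° - 8°) = cos(8°)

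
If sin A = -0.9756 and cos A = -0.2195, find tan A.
tan A = sin A / cos A = 4.445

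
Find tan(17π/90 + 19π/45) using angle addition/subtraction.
tan(17π/90 + 19π/45) = (tan 17π/90 + tan 19π/45)/(1 - tan 17π/90 tan 19π/45) = -2.747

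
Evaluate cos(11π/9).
cos(11π/9) = -0.766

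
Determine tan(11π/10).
tan(11π/10) = 0.3249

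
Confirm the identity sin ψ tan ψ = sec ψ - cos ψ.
RHS = 1/cos ψ - cos ψ = (1 - cos²ψ)/cos ψ = sin²ψ/cos ψ = sin ψ · (sin ψ/cos ψ) = sin ψ tan ψ = LHS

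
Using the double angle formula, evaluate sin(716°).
sin(716°) = 2 sin 358° cos 358° = -0.06976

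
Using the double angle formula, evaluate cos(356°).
cos(356°) = 1 - 2sin²178° = 0.9976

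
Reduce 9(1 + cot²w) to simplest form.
9(1 + cot²w) = 9(csc²w) (using Pythagorean identity)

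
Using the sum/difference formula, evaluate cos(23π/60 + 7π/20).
cos(23π/60 + 7π/20) = cos 23π/60 cos 7π/20 - sin 23π/60 sin 7π/20 = -0.6691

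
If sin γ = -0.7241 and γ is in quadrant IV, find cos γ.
cos γ = 0.6897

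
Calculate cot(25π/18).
cot(25π/18) = 0.364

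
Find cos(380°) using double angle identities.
cos(380°) = 2cos²190° - 1 = 0.9397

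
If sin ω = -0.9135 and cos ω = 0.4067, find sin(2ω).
sin(2ω) = 2 sin ω cos ω = -0.743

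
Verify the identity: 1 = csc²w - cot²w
RHS = 1/sin²w - cos²w/sin²w = (1 - cos²w)/sin²w = sin²w/sin²w = 1 = LHS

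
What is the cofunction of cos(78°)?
cos(78°) = sin(90° - 78°) = sin(12°)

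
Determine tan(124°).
tan(124°) = -1.483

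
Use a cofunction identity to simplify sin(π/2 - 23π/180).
sin(π/2 - 23π/180) = cos(23π/180)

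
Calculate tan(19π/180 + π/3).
tan(19π/180 + π/3) = (tan 19π/180 + tan π/3)/(1 - tan 19π/180 tan π/3) = 5.145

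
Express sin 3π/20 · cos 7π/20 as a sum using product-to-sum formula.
sin 3π/20 cos 7π/20 = (1/2)[sin(3π/20+7π/20) + sin(3π/20-7π/20)]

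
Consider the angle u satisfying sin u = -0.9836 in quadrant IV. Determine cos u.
cos u = √(1 - sin²u) = 0.1804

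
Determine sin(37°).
sin(37°) = 0.6018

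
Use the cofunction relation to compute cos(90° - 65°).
cos(90° - 65°) = sin(65°) = 0.9063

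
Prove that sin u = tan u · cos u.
RHS = (sin u/cos u) · cos u = sin u = LHS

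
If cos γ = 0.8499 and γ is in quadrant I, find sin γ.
sin γ = 0.5269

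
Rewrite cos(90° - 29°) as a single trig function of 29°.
cos(90° - 29°) = sin(29°)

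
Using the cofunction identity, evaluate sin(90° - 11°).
sin(90° - 11°) = cos(11°) = 0.9816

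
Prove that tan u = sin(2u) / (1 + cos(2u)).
RHS = 2 sin u cos u / (2cos²u) = sin u/cos u = tan u = LHS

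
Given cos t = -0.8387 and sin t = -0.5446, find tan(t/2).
tan(t/2) = sin t / (1 + cos t) = -3.376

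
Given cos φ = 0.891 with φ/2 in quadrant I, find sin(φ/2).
sin(φ/2) = ±√((1 - cos φ)/2); positive since φ/2 ∈ QI, so sin(φ/2) = 0.2335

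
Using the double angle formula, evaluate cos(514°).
cos(514°) = cos²257° - sin²257° = -0.8988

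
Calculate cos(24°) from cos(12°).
cos(24°) = cos²12° - sin²12° = 0.9135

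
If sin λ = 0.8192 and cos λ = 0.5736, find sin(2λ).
sin(2λ) = 2 sin λ cos λ = 0.9398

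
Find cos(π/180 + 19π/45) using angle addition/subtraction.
cos(π/180 + 19π/45) = cos π/180 cos 19π/45 - sin π/180 sin 19π/45 = 0.225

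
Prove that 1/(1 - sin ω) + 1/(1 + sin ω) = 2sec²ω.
LHS = [(1 + sin ω) + (1 - sin ω)] / [(1 - sin ω)(1 + sin ω)] = 2/(1 - sin²ω) = 2/cos²ω = 2sec²ω = RHS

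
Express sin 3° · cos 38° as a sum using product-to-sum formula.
sin 3° cos 38° = (1/2)[sin(3°+38°) + sin(3°-38°)]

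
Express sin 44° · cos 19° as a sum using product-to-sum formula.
sin 44° cos 19° = (1/2)[sin(44°+19°) + sin(44°-19°)]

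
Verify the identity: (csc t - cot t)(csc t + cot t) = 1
LHS = csc²t - cot²t = (1 + cot²t) - cot²t = 1 = RHS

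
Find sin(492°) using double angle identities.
sin(492°) = 2 sin 246° cos 246° = 0.7431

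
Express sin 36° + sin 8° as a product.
sin 36° + sin 8° = 2 sin(22°) cos(14°)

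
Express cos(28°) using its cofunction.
cos(28°) = sin(90° - 28°) = sin(62°)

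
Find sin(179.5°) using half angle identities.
sin(179.5°) = √((1 - cos 359°)/2) = 0.008727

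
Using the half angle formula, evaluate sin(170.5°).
sin(170.5°) = √((1 - cos 341°)/2) = 0.165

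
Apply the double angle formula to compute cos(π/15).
cos(π/15) = cos²π/30 - sin²π/30 = 0.9781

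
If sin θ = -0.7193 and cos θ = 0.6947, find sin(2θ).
sin(2θ) = 2 sin θ cos θ = -0.9994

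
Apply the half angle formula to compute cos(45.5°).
cos(45.5°) = √((1 + cos 91°)/2) = 0.7009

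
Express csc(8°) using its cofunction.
csc(8°) = sec(90° - 8°) = sec(82°)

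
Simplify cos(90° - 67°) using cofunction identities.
cos(90° - 67°) = sin(67°)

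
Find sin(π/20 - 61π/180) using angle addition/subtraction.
sin(π/20 - 61π/180) = sin π/20 cos 61π/180 - cos π/20 sin 61π/180 = -0.788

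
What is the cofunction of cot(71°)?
cot(71°) = tan(90° - 71°) = tan(19°)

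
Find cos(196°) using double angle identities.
cos(196°) = 2cos²98° - 1 = -0.9613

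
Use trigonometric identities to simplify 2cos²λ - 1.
2cos²λ - 1 = cos(2λ) (using Double angle)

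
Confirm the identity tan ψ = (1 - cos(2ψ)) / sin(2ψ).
RHS = 2sin²ψ / (2 sin ψ cos ψ) = sin ψ/cos ψ = tan ψ = LHS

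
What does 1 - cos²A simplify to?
1 - cos²A = sin²A (using Pythagorean identity)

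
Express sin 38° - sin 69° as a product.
sin 38° - sin 69° = 2 cos(53.5°) sin(-15.5°)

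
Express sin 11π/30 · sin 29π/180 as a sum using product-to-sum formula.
sin 11π/30 sin 29π/180 = (1/2)[cos(11π/30-29π/180) - cos(11π/30+29π/180)]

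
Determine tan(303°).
tan(303°) = -1.54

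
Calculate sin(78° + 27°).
sin(78° + 27°) = sin 78° cos 27° + cos 78° sin 27° = (√6+√2)/4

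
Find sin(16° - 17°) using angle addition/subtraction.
sin(16° - 17°) = sin 16° cos 17° - cos 16° sin 17° = -0.01745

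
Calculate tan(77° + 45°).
tan(77° + 45°) = (tan 77° + tan 45°)/(1 - tan 77° tan 45°) = -1.6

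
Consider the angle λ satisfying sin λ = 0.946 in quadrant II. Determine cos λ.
cos λ = ±√(1 - sin²λ) = -0.3242 (negative in QII)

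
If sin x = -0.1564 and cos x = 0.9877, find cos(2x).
cos(2x) = cos²x - sin²x = 0.9511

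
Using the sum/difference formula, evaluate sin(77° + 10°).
sin(77° + 10°) = sin 77° cos 10° + cos 77° sin 10° = 0.9986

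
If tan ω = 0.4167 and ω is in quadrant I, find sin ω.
sin ω = 0.3846 (using tan²ω + 1 = sec²ω)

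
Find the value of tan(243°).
tan(243°) = 1.963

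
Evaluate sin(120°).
sin(120°) = √3/2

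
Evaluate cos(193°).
cos(193°) = -0.9744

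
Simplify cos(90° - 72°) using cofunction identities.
cos(90° - 72°) = sin(72°)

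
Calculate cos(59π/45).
cos(59π/45) = -0.5592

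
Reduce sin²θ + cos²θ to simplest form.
sin²θ + cos²θ = 1 (using Pythagorean identity)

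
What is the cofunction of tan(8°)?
tan(8°) = cot(90° - 8°) = cot(82°)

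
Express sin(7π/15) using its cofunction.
sin(7π/15) = cos(π/2 - 7π/15) = cos(π/30)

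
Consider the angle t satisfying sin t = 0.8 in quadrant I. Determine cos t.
cos t = √(1 - sin²t) = 0.6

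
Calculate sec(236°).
sec(236°) = -1.788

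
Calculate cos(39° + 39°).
cos(39° + 39°) = cos 39° cos 39° - sin 39° sin 39° = 0.2079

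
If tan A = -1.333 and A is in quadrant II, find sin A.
sin A = 0.7999 (using tan²A + 1 = sec²A)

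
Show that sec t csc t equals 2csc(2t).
RHS = 2/sin(2t) = 2/(2 sin t cos t) = 1/(sin t cos t) = (1/cos t)(1/sin t) = sec t csc t = LHS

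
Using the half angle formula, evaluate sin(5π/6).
sin(5π/6) = √((1 - cos 5π/3)/2) = 1/2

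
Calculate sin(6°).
sin(6°) = 0.1045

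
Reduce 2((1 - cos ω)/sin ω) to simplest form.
2((1 - cos ω)/sin ω) = 2(tan(ω/2)) (using Half angle)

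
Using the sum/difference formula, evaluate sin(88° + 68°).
sin(88° + 68°) = sin 88° cos 68° + cos 88° sin 68° = 0.4067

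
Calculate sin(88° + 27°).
sin(88° + 27°) = sin 88° cos 27° + cos 88° sin 27° = 0.9063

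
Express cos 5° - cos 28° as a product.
cos 5° - cos 28° = -2 sin(16.5°) sin(-11.5°)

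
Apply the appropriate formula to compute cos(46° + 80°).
cos(46° + 80°) = cos 46° cos 80° - sin 46° sin 80° = -0.5878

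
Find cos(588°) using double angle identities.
cos(588°) = cos²294° - sin²294° = -0.6691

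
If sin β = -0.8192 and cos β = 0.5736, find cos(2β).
cos(2β) = cos²β - sin²β = -0.3421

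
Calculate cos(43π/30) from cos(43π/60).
cos(43π/30) = cos²43π/60 - sin²43π/60 = -0.2079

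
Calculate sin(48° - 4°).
sin(48° - 4°) = sin 48° cos 4° - cos 48° sin 4° = 0.6947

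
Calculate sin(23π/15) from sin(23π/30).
sin(23π/15) = 2 sin 23π/30 cos 23π/30 = -0.9945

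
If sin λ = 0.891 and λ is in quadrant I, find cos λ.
cos λ = 0.454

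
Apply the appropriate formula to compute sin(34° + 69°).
sin(34° + 69°) = sin 34° cos 69° + cos 34° sin 69° = 0.9744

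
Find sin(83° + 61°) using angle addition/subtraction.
sin(83° + 61°) = sin 83° cos 61° + cos 83° sin 61° = 0.5878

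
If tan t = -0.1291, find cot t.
cot t = 1/tan t = -7.746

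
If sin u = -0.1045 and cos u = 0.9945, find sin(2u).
sin(2u) = 2 sin u cos u = -0.2079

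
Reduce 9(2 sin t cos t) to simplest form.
9(2 sin t cos t) = 9(sin(2t)) (using Double angle)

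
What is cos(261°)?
cos(261°) = -0.1564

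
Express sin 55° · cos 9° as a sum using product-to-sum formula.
sin 55° cos 9° = (1/2)[sin(55°+9°) + sin(55°-9°)]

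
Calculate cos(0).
cos(0) = 1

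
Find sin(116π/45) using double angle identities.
sin(116π/45) = 2 sin 58π/45 cos 58π/45 = 0.9703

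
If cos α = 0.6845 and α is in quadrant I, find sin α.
sin α = 0.729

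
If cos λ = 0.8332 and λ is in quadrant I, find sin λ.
sin λ = 0.553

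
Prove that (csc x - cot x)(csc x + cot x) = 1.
LHS = csc²x - cot²x = (1 + cot²x) - cot²x = 1 = RHS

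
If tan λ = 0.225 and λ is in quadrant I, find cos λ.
cos λ = 0.9756 (using tan²λ + 1 = sec²λ)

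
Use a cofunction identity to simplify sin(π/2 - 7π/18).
sin(π/2 - 7π/18) = cos(7π/18)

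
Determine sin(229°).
sin(229°) = -0.7547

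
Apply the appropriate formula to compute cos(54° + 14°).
cos(54° + 14°) = cos 54° cos 14° - sin 54° sin 14° = 0.3746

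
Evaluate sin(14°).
sin(14°) = 0.2419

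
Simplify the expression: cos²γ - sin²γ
cos²γ - sin²γ = cos(2γ) (using Double angle)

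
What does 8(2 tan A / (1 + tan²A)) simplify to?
8(2 tan A / (1 + tan²A)) = 8(sin(2A)) (using Double angle)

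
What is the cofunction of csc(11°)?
csc(11°) = sec(90° - 11°) = sec(79°)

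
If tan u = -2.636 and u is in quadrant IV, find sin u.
sin u = -0.935 (using tan²u + 1 = sec²u)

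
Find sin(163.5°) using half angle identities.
sin(163.5°) = √((1 - cos 327°)/2) = 0.284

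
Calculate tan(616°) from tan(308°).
tan(616°) = 2 tan 308° / (1 - tan²308°) = 4.011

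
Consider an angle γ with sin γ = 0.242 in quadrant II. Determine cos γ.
cos γ = ±√(1 - sin²γ) = -0.9703 (negative in QII)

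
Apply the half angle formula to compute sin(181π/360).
sin(181π/360) = √((1 - cos 181π/180)/2) = 1.0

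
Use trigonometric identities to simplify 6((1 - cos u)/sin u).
6((1 - cos u)/sin u) = 6(tan(u/2)) (using Half angle)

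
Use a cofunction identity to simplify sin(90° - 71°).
sin(90° - 71°) = cos(71°)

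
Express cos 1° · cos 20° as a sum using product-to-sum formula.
cos 1° cos 20° = (1/2)[cos(1°-20°) + cos(1°+20°)]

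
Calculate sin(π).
sin(π) = 0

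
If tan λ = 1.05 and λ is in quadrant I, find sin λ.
sin λ = 0.7241 (using tan²λ + 1 = sec²λ)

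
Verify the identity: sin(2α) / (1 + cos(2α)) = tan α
LHS = 2 sin α cos α / (2cos²α) = sin α/cos α = tan α = RHS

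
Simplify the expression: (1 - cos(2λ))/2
(1 - cos(2λ))/2 = sin²λ (using Power reduction)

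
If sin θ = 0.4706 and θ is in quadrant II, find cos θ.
cos θ = -0.8823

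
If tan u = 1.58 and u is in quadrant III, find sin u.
sin u = -0.845 (using tan²u + 1 = sec²u)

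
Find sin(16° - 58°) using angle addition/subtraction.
sin(16° - 58°) = sin 16° cos 58° - cos 16° sin 58° = -0.6691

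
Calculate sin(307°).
sin(307°) = -0.7986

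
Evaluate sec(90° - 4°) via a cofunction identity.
sec(90° - 4°) = csc(4°) = 14.34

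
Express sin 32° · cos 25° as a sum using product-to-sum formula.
sin 32° cos 25° = (1/2)[sin(32°+25°) + sin(32°-25°)]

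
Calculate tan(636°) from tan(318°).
tan(636°) = 2 tan 318° / (1 - tan²318°) = -9.514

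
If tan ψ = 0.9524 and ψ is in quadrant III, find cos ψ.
cos ψ = -0.7241 (using tan²ψ + 1 = sec²ψ)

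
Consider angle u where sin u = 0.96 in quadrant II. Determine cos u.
cos u = ±√(1 - sin²u) = -0.28 (negative in QII)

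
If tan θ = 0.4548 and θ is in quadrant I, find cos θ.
cos θ = 0.9103 (using tan²θ + 1 = sec²θ)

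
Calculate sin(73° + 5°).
sin(73° + 5°) = sin 73° cos 5° + cos 73° sin 5° = 0.9781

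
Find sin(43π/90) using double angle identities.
sin(43π/90) = 2 sin 43π/180 cos 43π/180 = 0.9976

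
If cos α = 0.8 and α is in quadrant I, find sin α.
sin α = 0.6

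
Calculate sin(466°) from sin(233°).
sin(466°) = 2 sin 233° cos 233° = 0.9613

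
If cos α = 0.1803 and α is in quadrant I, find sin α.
sin α = 0.9836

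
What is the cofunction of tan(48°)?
tan(48°) = cot(90° - 48°) = cot(42°)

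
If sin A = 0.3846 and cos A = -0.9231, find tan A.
tan A = sin A / cos A = -0.4166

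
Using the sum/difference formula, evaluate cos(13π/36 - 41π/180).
cos(13π/36 - 41π/180) = cos 13π/36 cos 41π/180 + sin 13π/36 sin 41π/180 = 0.9135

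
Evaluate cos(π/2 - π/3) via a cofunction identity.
cos(π/2 - π/3) = sin(π/3) = √3/2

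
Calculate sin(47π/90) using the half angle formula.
sin(47π/90) = √((1 - cos 47π/45)/2) = 0.9976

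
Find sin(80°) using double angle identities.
sin(80°) = 2 sin 40° cos 40° = 0.9848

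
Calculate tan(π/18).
tan(π/18) = 0.1763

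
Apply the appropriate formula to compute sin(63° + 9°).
sin(63° + 9°) = sin 63° cos 9° + cos 63° sin 9° = 0.9511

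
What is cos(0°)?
cos(0°) = 1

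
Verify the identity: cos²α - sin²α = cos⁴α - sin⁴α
RHS = (cos²α - sin²α)(cos²α + sin²α) = (cos²α - sin²α) · 1 = cos²α - sin²α = LHS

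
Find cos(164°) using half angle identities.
cos(164°) = -√((1 + cos 328°)/2) = -0.9613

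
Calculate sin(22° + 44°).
sin(22° + 44°) = sin 22° cos 44° + cos 22° sin 44° = 0.9135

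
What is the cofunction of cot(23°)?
cot(23°) = tan(90° - 23°) = tan(67°)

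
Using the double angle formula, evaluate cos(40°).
cos(40°) = cos²20° - sin²20° = 0.766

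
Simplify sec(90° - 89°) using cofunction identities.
sec(90° - 89°) = csc(89°)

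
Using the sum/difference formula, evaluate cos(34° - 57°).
cos(34° - 57°) = cos 34° cos 57° + sin 34° sin 57° = 0.9205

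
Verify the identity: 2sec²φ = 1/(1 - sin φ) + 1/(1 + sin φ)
RHS = [(1 + sin φ) + (1 - sin φ)] / [(1 - sin φ)(1 + sin φ)] = 2/(1 - sin²φ) = 2/cos²φ = 2sec²φ = LHS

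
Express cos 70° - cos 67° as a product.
cos 70° - cos 67° = -2 sin(68.5°) sin(1.5°)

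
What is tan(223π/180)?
tan(223π/180) = 0.9325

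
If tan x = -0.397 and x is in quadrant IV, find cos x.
cos x = 0.9294 (using tan²x + 1 = sec²x)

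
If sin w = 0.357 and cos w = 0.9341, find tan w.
tan w = sin w / cos w = 0.3822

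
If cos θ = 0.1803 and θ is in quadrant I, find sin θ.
sin θ = 0.9836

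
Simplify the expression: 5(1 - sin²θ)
5(1 - sin²θ) = 5(cos²θ) (using Pythagorean identity)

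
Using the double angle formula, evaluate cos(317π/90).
cos(317π/90) = cos²317π/180 - sin²317π/180 = 0.06976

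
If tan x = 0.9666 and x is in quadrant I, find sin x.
sin x = 0.695 (using tan²x + 1 = sec²x)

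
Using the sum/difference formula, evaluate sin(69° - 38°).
sin(69° - 38°) = sin 69° cos 38° - cos 69° sin 38° = 0.515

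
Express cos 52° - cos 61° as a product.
cos 52° - cos 61° = -2 sin(56.5°) sin(-4.5°)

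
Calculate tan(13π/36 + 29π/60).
tan(13π/36 + 29π/60) = (tan 13π/36 + tan 29π/60)/(1 - tan 13π/36 tan 29π/60) = -0.5317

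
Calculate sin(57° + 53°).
sin(57° + 53°) = sin 57° cos 53° + cos 57° sin 53° = 0.9397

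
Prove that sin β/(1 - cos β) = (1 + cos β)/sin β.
LHS = sin β(1 + cos β) / ((1 - cos β)(1 + cos β)) = sin β(1 + cos β) / (1 - cos²β) = sin β(1 + cos β) / sin²β = (1 + cos β)/sin β = RHS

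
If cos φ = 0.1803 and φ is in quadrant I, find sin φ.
sin φ = 0.9836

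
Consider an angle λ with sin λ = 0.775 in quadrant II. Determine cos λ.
cos λ = ±√(1 - sin²λ) = -0.632 (negative in QII)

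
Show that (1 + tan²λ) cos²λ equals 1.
LHS = sec²λ · cos²λ = (1/cos²λ) · cos²λ = 1 = RHS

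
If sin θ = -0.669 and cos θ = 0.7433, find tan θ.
tan θ = sin θ / cos θ = -0.9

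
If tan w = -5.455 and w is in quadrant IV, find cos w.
cos w = 0.1803 (using tan²w + 1 = sec²w)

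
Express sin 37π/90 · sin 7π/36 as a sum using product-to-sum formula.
sin 37π/90 sin 7π/36 = (1/2)[cos(37π/90-7π/36) - cos(37π/90+7π/36)]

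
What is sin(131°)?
sin(131°) = 0.7547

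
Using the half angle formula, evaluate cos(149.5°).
cos(149.5°) = -√((1 + cos 299°)/2) = -0.8616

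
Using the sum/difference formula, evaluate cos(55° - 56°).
cos(55° - 56°) = cos 55° cos 56° + sin 55° sin 56° = 0.9998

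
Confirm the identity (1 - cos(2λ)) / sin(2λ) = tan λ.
LHS = 2sin²λ / (2 sin λ cos λ) = sin λ/cos λ = tan λ = RHS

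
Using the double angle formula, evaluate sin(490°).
sin(490°) = 2 sin 245° cos 245° = 0.766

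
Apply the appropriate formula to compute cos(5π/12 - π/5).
cos(5π/12 - π/5) = cos 5π/12 cos π/5 + sin 5π/12 sin π/5 = 0.7771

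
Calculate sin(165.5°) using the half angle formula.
sin(165.5°) = √((1 - cos 331°)/2) = 0.2504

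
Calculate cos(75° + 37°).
cos(75° + 37°) = cos 75° cos 37° - sin 75° sin 37° = -0.3746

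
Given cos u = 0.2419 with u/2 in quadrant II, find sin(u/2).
sin(u/2) = ±√((1 - cos u)/2); positive since u/2 ∈ QII, so sin(u/2) = 0.6157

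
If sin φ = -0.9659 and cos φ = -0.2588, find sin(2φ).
sin(2φ) = 2 sin φ cos φ = 0.4999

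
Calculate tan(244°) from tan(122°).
tan(244°) = 2 tan 122° / (1 - tan²122°) = 2.05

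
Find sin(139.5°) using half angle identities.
sin(139.5°) = √((1 - cos 279°)/2) = 0.6494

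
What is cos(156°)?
cos(156°) = -0.9135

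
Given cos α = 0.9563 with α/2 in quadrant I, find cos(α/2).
cos(α/2) = ±√((1 + cos α)/2); positive since α/2 ∈ QI, so cos(α/2) = 0.989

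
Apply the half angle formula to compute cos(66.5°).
cos(66.5°) = √((1 + cos 133°)/2) = 0.3987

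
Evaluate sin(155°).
sin(155°) = 0.4226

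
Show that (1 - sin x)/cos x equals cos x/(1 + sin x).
LHS = (1 - sin x)(1 + sin x) / (cos x(1 + sin x)) = (1 - sin²x) / (cos x(1 + sin x)) = cos²x / (cos x(1 + sin x)) = cos x/(1 + sin x) = RHS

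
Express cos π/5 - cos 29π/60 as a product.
cos π/5 - cos 29π/60 = -2 sin(41π/120) sin(-17π/120)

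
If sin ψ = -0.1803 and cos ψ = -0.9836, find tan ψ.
tan ψ = sin ψ / cos ψ = 0.1833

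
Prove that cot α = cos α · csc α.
RHS = cos α · (1/sin α) = cos α/sin α = cot α = LHS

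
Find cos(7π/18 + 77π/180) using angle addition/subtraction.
cos(7π/18 + 77π/180) = cos 7π/18 cos 77π/180 - sin 7π/18 sin 77π/180 = -0.8387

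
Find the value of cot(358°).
cot(358°) = -28.64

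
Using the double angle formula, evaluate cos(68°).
cos(68°) = cos²34° - sin²34° = 0.3746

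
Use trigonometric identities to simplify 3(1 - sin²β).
3(1 - sin²β) = 3(cos²β) (using Pythagorean identity)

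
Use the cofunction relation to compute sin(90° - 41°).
sin(90° - 41°) = cos(41°) = 0.7547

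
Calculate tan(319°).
tan(319°) = -0.8693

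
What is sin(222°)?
sin(222°) = -0.6691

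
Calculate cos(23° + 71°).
cos(23° + 71°) = cos 23° cos 71° - sin 23° sin 71° = -0.06976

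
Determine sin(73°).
sin(73°) = 0.9563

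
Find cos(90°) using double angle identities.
cos(90°) = cos²45° - sin²45° = 0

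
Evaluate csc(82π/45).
csc(82π/45) = -1.887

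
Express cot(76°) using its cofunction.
cot(76°) = tan(90° - 76°) = tan(14°)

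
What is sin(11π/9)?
sin(11π/9) = -0.6428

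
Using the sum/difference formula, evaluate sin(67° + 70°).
sin(67° + 70°) = sin 67° cos 70° + cos 67° sin 70° = 0.682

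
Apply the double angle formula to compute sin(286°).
sin(286°) = 2 sin 143° cos 143° = -0.9613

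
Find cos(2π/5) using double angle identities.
cos(2π/5) = cos²π/5 - sin²π/5 = 0.309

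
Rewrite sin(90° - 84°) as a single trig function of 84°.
sin(90° - 84°) = cos(84°)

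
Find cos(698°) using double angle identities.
cos(698°) = cos²349° - sin²349° = 0.9272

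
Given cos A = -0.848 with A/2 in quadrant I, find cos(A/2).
cos(A/2) = ±√((1 + cos A)/2); positive since A/2 ∈ QI, so cos(A/2) = 0.2757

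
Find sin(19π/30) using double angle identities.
sin(19π/30) = 2 sin 19π/60 cos 19π/60 = 0.9135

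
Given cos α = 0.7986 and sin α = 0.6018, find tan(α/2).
tan(α/2) = sin α / (1 + cos α) = 0.3346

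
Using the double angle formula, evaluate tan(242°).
tan(242°) = 2 tan 121° / (1 - tan²121°) = 1.881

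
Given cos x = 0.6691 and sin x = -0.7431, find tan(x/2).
tan(x/2) = sin x / (1 + cos x) = -0.4452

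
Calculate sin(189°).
sin(189°) = -0.1564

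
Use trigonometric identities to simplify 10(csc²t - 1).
10(csc²t - 1) = 10(cot²t) (using Pythagorean identity)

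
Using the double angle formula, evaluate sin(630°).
sin(630°) = 2 sin 315° cos 315° = -1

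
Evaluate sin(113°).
sin(113°) = 0.9205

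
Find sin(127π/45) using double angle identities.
sin(127π/45) = 2 sin 127π/90 cos 127π/90 = 0.5299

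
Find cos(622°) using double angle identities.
cos(622°) = cos²311° - sin²311° = -0.1392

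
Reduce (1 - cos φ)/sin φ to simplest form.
(1 - cos φ)/sin φ = tan(φ/2) (using Half angle)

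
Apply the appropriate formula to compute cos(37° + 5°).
cos(37° + 5°) = cos 37° cos 5° - sin 37° sin 5° = 0.7431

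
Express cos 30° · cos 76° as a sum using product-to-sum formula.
cos 30° cos 76° = (1/2)[cos(30°-76°) + cos(30°+76°)]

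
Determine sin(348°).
sin(348°) = -0.2079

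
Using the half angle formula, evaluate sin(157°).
sin(157°) = √((1 - cos 314°)/2) = 0.3907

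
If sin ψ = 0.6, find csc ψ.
csc ψ = 1/sin ψ = 1.667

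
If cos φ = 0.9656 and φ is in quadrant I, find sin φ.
sin φ = 0.26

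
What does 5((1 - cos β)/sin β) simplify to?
5((1 - cos β)/sin β) = 5(tan(β/2)) (using Half angle)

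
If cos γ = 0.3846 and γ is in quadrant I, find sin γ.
sin γ = 0.9231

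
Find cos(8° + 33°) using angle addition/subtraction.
cos(8° + 33°) = cos 8° cos 33° - sin 8° sin 33° = 0.7547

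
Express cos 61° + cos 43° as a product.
cos 61° + cos 43° = 2 cos(52°) cos(9°)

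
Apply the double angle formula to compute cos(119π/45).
cos(119π/45) = cos²119π/90 - sin²119π/90 = -0.4384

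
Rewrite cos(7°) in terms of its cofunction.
cos(7°) = sin(90° - 7°) = sin(83°)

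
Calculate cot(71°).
cot(71°) = 0.3443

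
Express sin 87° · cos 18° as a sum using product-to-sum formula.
sin 87° cos 18° = (1/2)[sin(87°+18°) + sin(87°-18°)]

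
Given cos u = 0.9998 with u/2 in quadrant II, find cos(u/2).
cos(u/2) = ±√((1 + cos u)/2); negative since u/2 ∈ QII, so cos(u/2) = -0.9999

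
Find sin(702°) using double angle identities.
sin(702°) = 2 sin 351° cos 351° = -0.309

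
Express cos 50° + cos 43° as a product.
cos 50° + cos 43° = 2 cos(46.5°) cos(3.5°)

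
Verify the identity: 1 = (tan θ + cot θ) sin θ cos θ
RHS = (sin θ/cos θ + cos θ/sin θ) sin θ cos θ = ((sin²θ + cos²θ)/(sin θ cos θ)) · sin θ cos θ = sin²θ + cos²θ = 1 = LHS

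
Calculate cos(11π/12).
cos(11π/12) = -(√6+√2)/4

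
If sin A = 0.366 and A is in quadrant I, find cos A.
cos A = 0.9306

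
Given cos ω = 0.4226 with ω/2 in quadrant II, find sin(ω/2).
sin(ω/2) = ±√((1 - cos ω)/2); positive since ω/2 ∈ QII, so sin(ω/2) = 0.5373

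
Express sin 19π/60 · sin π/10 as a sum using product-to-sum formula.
sin 19π/60 sin π/10 = (1/2)[cos(19π/60-π/10) - cos(19π/60+π/10)]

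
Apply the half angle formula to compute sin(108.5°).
sin(108.5°) = √((1 - cos 217°)/2) = 0.9483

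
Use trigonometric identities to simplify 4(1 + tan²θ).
4(1 + tan²θ) = 4(sec²θ) (using Pythagorean identity)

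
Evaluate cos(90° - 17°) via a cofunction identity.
cos(90° - 17°) = sin(17°) = 0.2924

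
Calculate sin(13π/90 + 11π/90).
sin(13π/90 + 11π/90) = sin 13π/90 cos 11π/90 + cos 13π/90 sin 11π/90 = 0.7431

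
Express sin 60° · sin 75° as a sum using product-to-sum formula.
sin 60° sin 75° = (1/2)[cos(60°-75°) - cos(60°+75°)]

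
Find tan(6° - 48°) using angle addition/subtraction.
tan(6° - 48°) = (tan 6° - tan 48°)/(1 + tan 6° tan 48°) = -0.9004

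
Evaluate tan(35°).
tan(35°) = 0.7002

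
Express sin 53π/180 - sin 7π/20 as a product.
sin 53π/180 - sin 7π/20 = 2 cos(29π/90) sin(-π/36)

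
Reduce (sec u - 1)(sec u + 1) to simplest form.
(sec u - 1)(sec u + 1) = tan²u (using Diff. of squares)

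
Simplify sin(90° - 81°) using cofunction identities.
sin(90° - 81°) = cos(81°)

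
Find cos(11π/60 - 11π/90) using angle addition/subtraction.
cos(11π/60 - 11π/90) = cos 11π/60 cos 11π/90 + sin 11π/60 sin 11π/90 = 0.9816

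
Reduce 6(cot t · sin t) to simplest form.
6(cot t · sin t) = 6(cos t) (using Quotient identity)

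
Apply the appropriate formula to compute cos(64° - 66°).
cos(64° - 66°) = cos 64° cos 66° + sin 64° sin 66° = 0.9994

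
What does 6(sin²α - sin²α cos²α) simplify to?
6(sin²α - sin²α cos²α) = 6(sin⁴α) (using Factoring)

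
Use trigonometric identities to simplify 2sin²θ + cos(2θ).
2sin²θ + cos(2θ) = 1 (using Double angle)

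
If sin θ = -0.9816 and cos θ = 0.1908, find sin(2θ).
sin(2θ) = 2 sin θ cos θ = -0.3746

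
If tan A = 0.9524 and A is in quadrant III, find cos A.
cos A = -0.7241 (using tan²A + 1 = sec²A)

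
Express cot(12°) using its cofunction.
cot(12°) = tan(90° - 12°) = tan(78°)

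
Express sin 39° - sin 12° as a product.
sin 39° - sin 12° = 2 cos(25.5°) sin(13.5°)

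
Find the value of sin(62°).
sin(62°) = 0.8829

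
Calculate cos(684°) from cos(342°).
cos(684°) = 2cos²342° - 1 = 0.809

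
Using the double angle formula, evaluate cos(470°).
cos(470°) = cos²235° - sin²235° = -0.342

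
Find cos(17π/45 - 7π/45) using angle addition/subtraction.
cos(17π/45 - 7π/45) = cos 17π/45 cos 7π/45 + sin 17π/45 sin 7π/45 = 0.766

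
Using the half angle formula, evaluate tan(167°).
tan(167°) = sin 334° / (1 + cos 334°) = -0.2309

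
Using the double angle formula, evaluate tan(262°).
tan(262°) = 2 tan 131° / (1 - tan²131°) = 7.115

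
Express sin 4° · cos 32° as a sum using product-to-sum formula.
sin 4° cos 32° = (1/2)[sin(4°+32°) + sin(4°-32°)]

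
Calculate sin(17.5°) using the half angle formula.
sin(17.5°) = √((1 - cos 35°)/2) = 0.3007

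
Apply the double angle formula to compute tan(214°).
tan(214°) = 2 tan 107° / (1 - tan²107°) = 0.6745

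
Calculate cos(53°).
cos(53°) = 0.6018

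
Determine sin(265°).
sin(265°) = -0.9962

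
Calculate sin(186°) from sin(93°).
sin(186°) = 2 sin 93° cos 93° = -0.1045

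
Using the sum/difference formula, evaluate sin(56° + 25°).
sin(56° + 25°) = sin 56° cos 25° + cos 56° sin 25° = 0.9877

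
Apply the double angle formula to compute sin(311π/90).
sin(311π/90) = 2 sin 311π/180 cos 311π/180 = -0.9903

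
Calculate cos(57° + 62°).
cos(57° + 62°) = cos 57° cos 62° - sin 57° sin 62° = -0.4848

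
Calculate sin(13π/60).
sin(13π/60) = 0.6293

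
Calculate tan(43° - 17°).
tan(43° - 17°) = (tan 43° - tan 17°)/(1 + tan 43° tan 17°) = 0.4877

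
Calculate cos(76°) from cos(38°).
cos(76°) = 1 - 2sin²38° = 0.2419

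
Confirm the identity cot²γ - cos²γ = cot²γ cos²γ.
LHS = cos²γ/sin²γ - cos²γ = cos²γ(1/sin²γ - 1) = cos²γ · (1 - sin²γ)/sin²γ = cos²γ · cos²γ/sin²γ = cos²γ · cot²γ = RHS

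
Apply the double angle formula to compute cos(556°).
cos(556°) = cos²278° - sin²278° = -0.9613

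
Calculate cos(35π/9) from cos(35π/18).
cos(35π/9) = cos²35π/18 - sin²35π/18 = 0.9397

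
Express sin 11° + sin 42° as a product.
sin 11° + sin 42° = 2 sin(26.5°) cos(-15.5°)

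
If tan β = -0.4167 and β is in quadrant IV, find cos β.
cos β = 0.9231 (using tan²β + 1 = sec²β)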